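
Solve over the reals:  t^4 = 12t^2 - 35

Let u = t^2. The equation becomes u^2 - 12u + 35 = 0.
Factor: (u - 5)(u - 7) = 0, so u = 5 or u = 7.
t^2 = 5 gives t = +/-sqrt(5) ~= +/-2.2361.
t^2 = 7 gives t = +/-sqrt(7) ~= +/-2.6458.

t = -2.6458 or t = -2.2361 or t = 2.2361 or t = 2.6458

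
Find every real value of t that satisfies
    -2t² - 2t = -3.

t = -1.8229 or t = 0.8229

Rearrange to standard form: -2t² - 2t + 3 = 0.
Discriminant: (-2)² − 4·(-2)·3 = 28.
Quadratic formula: t = (2 ± √28) / (-4).
So t = -√(7)/2 - 1/2 ≈ -1.8229 or t = -1/2 + √(7)/2 ≈ 0.8229.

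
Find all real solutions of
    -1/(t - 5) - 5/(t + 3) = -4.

t = -1.7944 or t = 5.2944

Multiply both sides by (t - 5)(t + 3):
-(t + 3) - 5(t - 5) = -4(t - 5)(t + 3).
Expand and collect terms: -4t^2 + 14t + 38 = 0.
By the quadratic formula, t = (-14 +/- sqrt(804)) / -8, so t ~= -1.7944 or t ~= 5.2944.
Neither value makes a denominator zero (t != 5, t != -3), so both are valid.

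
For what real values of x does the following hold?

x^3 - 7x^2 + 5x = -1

x = -0.1623 or x = 1 or x = 6.1623

Rearrange: x^3 - 7x^2 + 5x + 1 = 0.
Possible rational roots are divisors of 1. Testing x = 1 gives 0, so (x - 1) is a factor.
Divide: x^3 - 7x^2 + 5x + 1 = (x - 1)(x^2 - 6x - 1).
Apply the quadratic formula to x^2 - 6x - 1 = 0: x = (6 +/- sqrt(40))/2, i.e. x ~= 6.1623 or x ~= -0.1623.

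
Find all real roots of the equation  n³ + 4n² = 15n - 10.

Rearrange: n³ + 4n² - 15n + 10 = 0.
Possible rational roots are divisors of 10. Testing n = 1 gives 0, so (n - 1) is a factor.
Divide: n³ + 4n² - 15n + 10 = (n - 1)(n² + 5n - 10).
Apply the quadratic formula to n² + 5n - 10 = 0: n = (-5 ± √65)/2, i.e. n ≈ 1.5311 or n ≈ -6.5311.

n = -6.5311 or n = 1 or n = 1.5311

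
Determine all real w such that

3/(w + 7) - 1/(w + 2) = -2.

Multiply both sides by (w + 7)(w + 2):
3(w + 2) - (w + 7) = -2(w + 7)(w + 2).
Expand and collect terms: -2w² - 20w - 27 = 0.
By the quadratic formula, w = (20 ± √184) / -4, so w ≈ -8.3912 or w ≈ -1.6088.
Neither value makes a denominator zero (w ≠ -7, w ≠ -2), so both are valid.

w = -8.3912 or w = -1.6088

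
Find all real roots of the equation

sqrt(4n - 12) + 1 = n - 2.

n = 3 or n = 7

Isolate the radical: sqrt(4n - 12) = n - 3.
Square both sides: 4n - 12 = (n - 3)^2.
Expand and rearrange: n^2 - 10n + 21 = 0.
Solving gives n = 7 or n = 3.
Check each candidate in the original equation:
  n = 7: sqrt(16) = 4, while n - 3 = 4 — valid.
  n = 3: sqrt(0) = 0, while n - 3 = 0 — valid.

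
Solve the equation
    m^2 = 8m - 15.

m = 3 or m = 5

Bring every term to one side: m^2 - 8m + 15 = 0.
Factor: (m - 5)(m - 3) = 0.
So m = 5 or m = 3.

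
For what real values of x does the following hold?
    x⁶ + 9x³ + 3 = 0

Let u = x³. The equation becomes u² + 9u + 3 = 0.
By the quadratic formula, u = -9/2 + √(69)/2 or u = -9/2 - √(69)/2.
x³ = -9/2 + √(69)/2 gives x = -∛(9/2 - √(69)/2) ≈ -0.7025.
x³ = -9/2 - √(69)/2 gives x = -∛(√(69)/2 + 9/2) ≈ -2.053.

x = -2.053 or x = -0.7025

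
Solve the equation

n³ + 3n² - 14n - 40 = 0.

Possible rational roots are divisors of -40. Testing n = -4 gives 0, so (n + 4) is a factor.
Divide: n³ + 3n² - 14n - 40 = (n + 4)(n² - n - 10).
Apply the quadratic formula to n² - n - 10 = 0: n = (1 ± √41)/2, i.e. n ≈ 3.7016 or n ≈ -2.7016.

n = -4 or n = -2.7016 or n = 3.7016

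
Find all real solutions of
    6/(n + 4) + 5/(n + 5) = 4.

Multiply both sides by (n + 4)(n + 5):
6(n + 5) + 5(n + 4) = 4(n + 4)(n + 5).
Expand and collect terms: 4n² + 25n + 30 = 0.
By the quadratic formula, n = (-25 ± √145) / 8, so n ≈ -1.6198 or n ≈ -4.6302.
Neither value makes a denominator zero (n ≠ -4, n ≠ -5), so both are valid.

n = -4.6302 or n = -1.6198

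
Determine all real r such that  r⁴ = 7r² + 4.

Let u = r². The equation becomes u² - 7u - 4 = 0.
By the quadratic formula, u = 7/2 + √(65)/2 or u = 7/2 - √(65)/2.
r² = 7/2 + √(65)/2 gives r = ±√(7/2 + √(65)/2) ≈ ±2.7443.
r² = 7/2 - √(65)/2 < 0 has no real solution.

r = -2.7443 or r = 2.7443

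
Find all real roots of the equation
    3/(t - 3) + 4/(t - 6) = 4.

Multiply both sides by (t - 3)(t - 6):
3(t - 6) + 4(t - 3) = 4(t - 3)(t - 6).
Expand and collect terms: 4t^2 - 43t + 102 = 0.
By the quadratic formula, t = (43 +/- sqrt(217)) / 8, so t ~= 7.2164 or t ~= 3.5336.
Neither value makes a denominator zero (t != 3, t != 6), so both are valid.

t = 3.5336 or t = 7.2164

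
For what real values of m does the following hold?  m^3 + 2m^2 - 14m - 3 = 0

Possible rational roots are divisors of -3. Testing m = 3 gives 0, so (m - 3) is a factor.
Divide: m^3 + 2m^2 - 14m - 3 = (m - 3)(m^2 + 5m + 1).
Apply the quadratic formula to m^2 + 5m + 1 = 0: m = (-5 +/- sqrt(21))/2, i.e. m ~= -0.2087 or m ~= -4.7913.

m = -4.7913 or m = -0.2087 or m = 3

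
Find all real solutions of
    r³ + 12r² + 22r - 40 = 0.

Possible rational roots are divisors of -40. Testing r = -4 gives 0, so (r + 4) is a factor.
Divide: r³ + 12r² + 22r - 40 = (r + 4)(r² + 8r - 10).
Apply the quadratic formula to r² + 8r - 10 = 0: r = (-8 ± √104)/2, i.e. r ≈ 1.099 or r ≈ -9.099.

r = -9.099 or r = -4 or r = 1.099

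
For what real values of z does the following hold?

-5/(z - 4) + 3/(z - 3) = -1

Multiply both sides by (z - 4)(z - 3):
-5(z - 3) + 3(z - 4) = -(z - 4)(z - 3).
Expand and collect terms: -z² + 9z - 15 = 0.
By the quadratic formula, z = (-9 ± √21) / -2, so z ≈ 2.2087 or z ≈ 6.7913.
Neither value makes a denominator zero (z ≠ 4, z ≠ 3), so both are valid.

z = 2.2087 or z = 6.7913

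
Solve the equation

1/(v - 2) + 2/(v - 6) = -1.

v = 0.4384 or v = 4.5616

Multiply both sides by (v - 2)(v - 6):
(v - 6) + 2(v - 2) = -(v - 2)(v - 6).
Expand and collect terms: -v² + 5v - 2 = 0.
By the quadratic formula, v = (-5 ± √17) / -2, so v ≈ 0.4384 or v ≈ 4.5616.
Neither value makes a denominator zero (v ≠ 2, v ≠ 6), so both are valid.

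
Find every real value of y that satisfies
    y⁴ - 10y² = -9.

Let u = y². The equation becomes u² - 10u + 9 = 0.
Factor: (u - 9)(u - 1) = 0, so u = 9 or u = 1.
y² = 9 gives y = ±3.
y² = 1 gives y = ±1.

y = -3 or y = -1 or y = 1 or y = 3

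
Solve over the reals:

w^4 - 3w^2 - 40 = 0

Let u = w^2. The equation becomes u^2 - 3u - 40 = 0.
Factor: (u + 5)(u - 8) = 0, so u = -5 or u = 8.
w^2 = -5 < 0 has no real solution.
w^2 = 8 gives w = +/-2*sqrt(2) ~= +/-2.8284.

w = -2.8284 or w = 2.8284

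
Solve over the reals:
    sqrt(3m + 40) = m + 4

m = 3

Square both sides: 3m + 40 = (m + 4)^2.
Expand and rearrange: m^2 + 5m - 24 = 0.
Solving gives m = 3 or m = -8.
Check each candidate in the original equation:
  m = 3: sqrt(49) = 7, while m + 4 = 7 — valid.
  m = -8: sqrt(16) = 4, while m + 4 = -4 — extraneous.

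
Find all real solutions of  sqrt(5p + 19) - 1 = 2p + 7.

p = -3.75 or p = -3

Isolate the radical: sqrt(5p + 19) = 2p + 8.
Square both sides: 5p + 19 = (2p + 8)^2.
Expand and rearrange: 4p^2 + 27p + 45 = 0.
Solving gives p = -3 or p = -3.75.
Check each candidate in the original equation:
  p = -3: sqrt(4) = 2, while 2p + 8 = 2 — valid.
  p = -3.75: sqrt(0.25) = 0.5, while 2p + 8 = 0.5 — valid.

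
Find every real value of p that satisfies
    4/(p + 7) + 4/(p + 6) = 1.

Multiply both sides by (p + 7)(p + 6):
4(p + 6) + 4(p + 7) = (p + 7)(p + 6).
Expand and collect terms: p² + 5p - 10 = 0.
By the quadratic formula, p = (-5 ± √65) / 2, so p ≈ 1.5311 or p ≈ -6.5311.
Neither value makes a denominator zero (p ≠ -7, p ≠ -6), so both are valid.

p = -6.5311 or p = 1.5311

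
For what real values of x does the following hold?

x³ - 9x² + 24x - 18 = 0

Possible rational roots are divisors of -18. Testing x = 3 gives 0, so (x - 3) is a factor.
Divide: x³ - 9x² + 24x - 18 = (x - 3)(x² - 6x + 6).
Apply the quadratic formula to x² - 6x + 6 = 0: x = (6 ± √12)/2, i.e. x ≈ 4.7321 or x ≈ 1.2679.

x = 1.2679 or x = 3 or x = 4.7321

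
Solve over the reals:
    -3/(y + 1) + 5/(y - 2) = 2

y = -1.9155 or y = 3.9155

Multiply both sides by (y + 1)(y - 2):
-3(y - 2) + 5(y + 1) = 2(y + 1)(y - 2).
Expand and collect terms: 2y² - 4y - 15 = 0.
By the quadratic formula, y = (4 ± √136) / 4, so y ≈ 3.9155 or y ≈ -1.9155.
Neither value makes a denominator zero (y ≠ -1, y ≠ 2), so both are valid.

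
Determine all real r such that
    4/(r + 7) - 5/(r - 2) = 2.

r = -3 or r = -2.5

Multiply both sides by (r + 7)(r - 2):
4(r - 2) - 5(r + 7) = 2(r + 7)(r - 2).
Expand and collect terms: 2r^2 + 11r + 15 = 0.
Factor or apply the quadratic formula: r = -2.5 or r = -3.
Neither value makes a denominator zero (r != -7, r != 2), so both are valid.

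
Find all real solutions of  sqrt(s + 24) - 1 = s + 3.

Isolate the radical: sqrt(s + 24) = s + 4.
Square both sides: s + 24 = (s + 4)^2.
Expand and rearrange: s^2 + 7s - 8 = 0.
Solving gives s = 1 or s = -8.
Check each candidate in the original equation:
  s = 1: sqrt(25) = 5, while s + 4 = 5 — valid.
  s = -8: sqrt(16) = 4, while s + 4 = -4 — extraneous.

s = 1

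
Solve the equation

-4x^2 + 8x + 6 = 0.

x = -0.5811 or x = 2.5811

Discriminant: (8)^2 - 4*(-4)*6 = 160.
Quadratic formula: x = (-8 +/- sqrt(160)) / (-8).
So x = 1 - sqrt(10)/2 ~= -0.5811 or x = 1 + sqrt(10)/2 ~= 2.5811.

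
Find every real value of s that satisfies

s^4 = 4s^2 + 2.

Let u = s^2. The equation becomes u^2 - 4u - 2 = 0.
By the quadratic formula, u = 2 + sqrt(6) or u = 2 - sqrt(6).
s^2 = 2 + sqrt(6) gives s = +/-sqrt(2 + sqrt(6)) ~= +/-2.1094.
s^2 = 2 - sqrt(6) < 0 has no real solution.

s = -2.1094 or s = 2.1094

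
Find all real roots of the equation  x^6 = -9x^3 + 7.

Let u = x^3. The equation becomes u^2 + 9u - 7 = 0.
By the quadratic formula, u = -9/2 + sqrt(109)/2 or u = -sqrt(109)/2 - 9/2.
x^3 = -9/2 + sqrt(109)/2 gives x = (-9/2 + sqrt(109)/2)^(1/3) ~= 0.8963.
x^3 = -sqrt(109)/2 - 9/2 gives x = -(9/2 + sqrt(109)/2)^(1/3) ~= -2.1341.

x = -2.1341 or x = 0.8963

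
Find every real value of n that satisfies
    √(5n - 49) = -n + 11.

Square both sides: 5n - 49 = (-n + 11)².
Expand and rearrange: n² - 27n + 170 = 0.
Solving gives n = 17 or n = 10.
Check each candidate in the original equation:
  n = 17: √(36) = 6, while -n + 11 = -6 — extraneous.
  n = 10: √(1) = 1, while -n + 11 = 1 — valid.

n = 10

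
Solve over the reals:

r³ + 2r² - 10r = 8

r = -4 or r = -0.7321 or r = 2.7321

Rearrange: r³ + 2r² - 10r - 8 = 0.
Possible rational roots are divisors of -8. Testing r = -4 gives 0, so (r + 4) is a factor.
Divide: r³ + 2r² - 10r - 8 = (r + 4)(r² - 2r - 2).
Apply the quadratic formula to r² - 2r - 2 = 0: r = (2 ± √12)/2, i.e. r ≈ 2.7321 or r ≈ -0.7321.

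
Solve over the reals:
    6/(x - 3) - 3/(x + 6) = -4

Multiply both sides by (x - 3)(x + 6):
6(x + 6) - 3(x - 3) = -4(x - 3)(x + 6).
Expand and collect terms: -4x² - 15x + 27 = 0.
By the quadratic formula, x = (15 ± √657) / -8, so x ≈ -5.079 or x ≈ 1.329.
Neither value makes a denominator zero (x ≠ 3, x ≠ -6), so both are valid.

x = -5.079 or x = 1.329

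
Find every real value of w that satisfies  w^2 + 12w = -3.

Rearrange to standard form: w^2 + 12w + 3 = 0.
Discriminant: (12)^2 - 4*1*3 = 132.
Quadratic formula: w = (-12 +/- sqrt(132)) / 2.
So w = -6 + sqrt(33) ~= -0.2554 or w = -6 - sqrt(33) ~= -11.7446.

w = -11.7446 or w = -0.2554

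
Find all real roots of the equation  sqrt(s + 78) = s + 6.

Square both sides: s + 78 = (s + 6)^2.
Expand and rearrange: s^2 + 11s - 42 = 0.
Solving gives s = 3 or s = -14.
Check each candidate in the original equation:
  s = 3: sqrt(81) = 9, while s + 6 = 9 — valid.
  s = -14: sqrt(64) = 8, while s + 6 = -8 — extraneous.

s = 3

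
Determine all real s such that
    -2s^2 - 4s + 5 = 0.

Discriminant: (-4)^2 - 4*(-2)*5 = 56.
Quadratic formula: s = (4 +/- sqrt(56)) / (-4).
So s = -sqrt(14)/2 - 1 ~= -2.8708 or s = -1 + sqrt(14)/2 ~= 0.8708.

s = -2.8708 or s = 0.8708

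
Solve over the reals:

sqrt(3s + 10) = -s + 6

s = 2

Square both sides: 3s + 10 = (-s + 6)^2.
Expand and rearrange: s^2 - 15s + 26 = 0.
Solving gives s = 13 or s = 2.
Check each candidate in the original equation:
  s = 13: sqrt(49) = 7, while -s + 6 = -7 — extraneous.
  s = 2: sqrt(16) = 4, while -s + 6 = 4 — valid.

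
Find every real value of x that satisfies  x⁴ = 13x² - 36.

Let u = x². The equation becomes u² - 13u + 36 = 0.
Factor: (u - 9)(u - 4) = 0, so u = 9 or u = 4.
x² = 9 gives x = ±3.
x² = 4 gives x = ±2.

x = -3 or x = -2 or x = 2 or x = 3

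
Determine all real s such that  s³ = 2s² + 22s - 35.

s = -4.5414 or s = 1.5414 or s = 5

Rearrange: s³ - 2s² - 22s + 35 = 0.
Possible rational roots are divisors of 35. Testing s = 5 gives 0, so (s - 5) is a factor.
Divide: s³ - 2s² - 22s + 35 = (s - 5)(s² + 3s - 7).
Apply the quadratic formula to s² + 3s - 7 = 0: s = (-3 ± √37)/2, i.e. s ≈ 1.5414 or s ≈ -4.5414.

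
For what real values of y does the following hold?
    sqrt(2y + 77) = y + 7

Square both sides: 2y + 77 = (y + 7)^2.
Expand and rearrange: y^2 + 12y - 28 = 0.
Solving gives y = 2 or y = -14.
Check each candidate in the original equation:
  y = 2: sqrt(81) = 9, while y + 7 = 9 — valid.
  y = -14: sqrt(49) = 7, while y + 7 = -7 — extraneous.

y = 2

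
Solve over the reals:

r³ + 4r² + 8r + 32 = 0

r = -4

Possible rational roots are divisors of 32. Testing r = -4 gives 0, so (r + 4) is a factor.
Divide: r³ + 4r² + 8r + 32 = (r + 4)(r² + 8).
The quadratic r² + 8 has discriminant -32 < 0, so no further real roots.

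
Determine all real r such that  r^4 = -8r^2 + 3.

Let u = r^2. The equation becomes u^2 + 8u - 3 = 0.
By the quadratic formula, u = -4 + sqrt(19) or u = -sqrt(19) - 4.
r^2 = -4 + sqrt(19) gives r = +/-sqrt(-4 + sqrt(19)) ~= +/-0.5991.
r^2 = -sqrt(19) - 4 < 0 has no real solution.

r = -0.5991 or r = 0.5991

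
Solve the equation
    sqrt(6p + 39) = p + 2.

Square both sides: 6p + 39 = (p + 2)^2.
Expand and rearrange: p^2 - 2p - 35 = 0.
Solving gives p = 7 or p = -5.
Check each candidate in the original equation:
  p = 7: sqrt(81) = 9, while p + 2 = 9 — valid.
  p = -5: sqrt(9) = 3, while p + 2 = -3 — extraneous.

p = 7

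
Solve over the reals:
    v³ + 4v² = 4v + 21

Rearrange: v³ + 4v² - 4v - 21 = 0.
Possible rational roots are divisors of -21. Testing v = -3 gives 0, so (v + 3) is a factor.
Divide: v³ + 4v² - 4v - 21 = (v + 3)(v² + v - 7).
Apply the quadratic formula to v² + v - 7 = 0: v = (-1 ± √29)/2, i.e. v ≈ 2.1926 or v ≈ -3.1926.

v = -3.1926 or v = -3 or v = 2.1926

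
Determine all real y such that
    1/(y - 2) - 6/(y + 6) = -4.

y = -4.4394 or y = 1.6894

Multiply both sides by (y - 2)(y + 6):
(y + 6) - 6(y - 2) = -4(y - 2)(y + 6).
Expand and collect terms: -4y^2 - 11y + 30 = 0.
By the quadratic formula, y = (11 +/- sqrt(601)) / -8, so y ~= -4.4394 or y ~= 1.6894.
Neither value makes a denominator zero (y != 2, y != -6), so both are valid.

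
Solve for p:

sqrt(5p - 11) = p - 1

p = 3 or p = 4

Square both sides: 5p - 11 = (p - 1)^2.
Expand and rearrange: p^2 - 7p + 12 = 0.
Solving gives p = 4 or p = 3.
Check each candidate in the original equation:
  p = 4: sqrt(9) = 3, while p - 1 = 3 — valid.
  p = 3: sqrt(4) = 2, while p - 1 = 2 — valid.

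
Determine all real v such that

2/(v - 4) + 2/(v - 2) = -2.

v = 0.5858 or v = 3.4142

Multiply both sides by (v - 4)(v - 2):
2(v - 2) + 2(v - 4) = -2(v - 4)(v - 2).
Expand and collect terms: -2v^2 + 8v - 4 = 0.
By the quadratic formula, v = (-8 +/- sqrt(32)) / -4, so v ~= 0.5858 or v ~= 3.4142.
Neither value makes a denominator zero (v != 4, v != 2), so both are valid.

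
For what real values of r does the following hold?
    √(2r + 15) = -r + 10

r = 5

Square both sides: 2r + 15 = (-r + 10)².
Expand and rearrange: r² - 22r + 85 = 0.
Solving gives r = 17 or r = 5.
Check each candidate in the original equation:
  r = 17: √(49) = 7, while -r + 10 = -7 — extraneous.
  r = 5: √(25) = 5, while -r + 10 = 5 — valid.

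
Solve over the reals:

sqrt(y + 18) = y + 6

Square both sides: y + 18 = (y + 6)^2.
Expand and rearrange: y^2 + 11y + 18 = 0.
Solving gives y = -2 or y = -9.
Check each candidate in the original equation:
  y = -2: sqrt(16) = 4, while y + 6 = 4 — valid.
  y = -9: sqrt(9) = 3, while y + 6 = -3 — extraneous.

y = -2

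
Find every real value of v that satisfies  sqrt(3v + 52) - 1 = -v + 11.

v = 4

Isolate the radical: sqrt(3v + 52) = -v + 12.
Square both sides: 3v + 52 = (-v + 12)^2.
Expand and rearrange: v^2 - 27v + 92 = 0.
Solving gives v = 23 or v = 4.
Check each candidate in the original equation:
  v = 23: sqrt(121) = 11, while -v + 12 = -11 — extraneous.
  v = 4: sqrt(64) = 8, while -v + 12 = 8 — valid.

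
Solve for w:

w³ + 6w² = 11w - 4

Rearrange: w³ + 6w² - 11w + 4 = 0.
Possible rational roots are divisors of 4. Testing w = 1 gives 0, so (w - 1) is a factor.
Divide: w³ + 6w² - 11w + 4 = (w - 1)(w² + 7w - 4).
Apply the quadratic formula to w² + 7w - 4 = 0: w = (-7 ± √65)/2, i.e. w ≈ 0.5311 or w ≈ -7.5311.

w = -7.5311 or w = 0.5311 or w = 1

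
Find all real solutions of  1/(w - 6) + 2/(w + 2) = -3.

Multiply both sides by (w - 6)(w + 2):
(w + 2) + 2(w - 6) = -3(w - 6)(w + 2).
Expand and collect terms: -3w^2 + 9w + 46 = 0.
By the quadratic formula, w = (-9 +/- sqrt(633)) / -6, so w ~= -2.6932 or w ~= 5.6932.
Neither value makes a denominator zero (w != 6, w != -2), so both are valid.

w = -2.6932 or w = 5.6932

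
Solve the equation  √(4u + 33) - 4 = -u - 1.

u = -2

Isolate the radical: √(4u + 33) = -u + 3.
Square both sides: 4u + 33 = (-u + 3)².
Expand and rearrange: u² - 10u - 24 = 0.
Solving gives u = 12 or u = -2.
Check each candidate in the original equation:
  u = 12: √(81) = 9, while -u + 3 = -9 — extraneous.
  u = -2: √(25) = 5, while -u + 3 = 5 — valid.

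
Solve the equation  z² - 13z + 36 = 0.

z = 4 or z = 9

Factor: (z - 9)(z - 4) = 0.
So z = 9 or z = 4.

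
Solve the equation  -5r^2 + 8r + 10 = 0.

Discriminant: (8)^2 - 4*(-5)*10 = 264.
Quadratic formula: r = (-8 +/- sqrt(264)) / (-10).
So r = 4/5 - sqrt(66)/5 ~= -0.8248 or r = 4/5 + sqrt(66)/5 ~= 2.4248.

r = -0.8248 or r = 2.4248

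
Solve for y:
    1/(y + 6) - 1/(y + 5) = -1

Multiply both sides by (y + 6)(y + 5):
(y + 5) - (y + 6) = -(y + 6)(y + 5).
Expand and collect terms: -y² - 11y - 29 = 0.
By the quadratic formula, y = (11 ± √5) / -2, so y ≈ -6.618 or y ≈ -4.382.
Neither value makes a denominator zero (y ≠ -6, y ≠ -5), so both are valid.

y = -6.618 or y = -4.382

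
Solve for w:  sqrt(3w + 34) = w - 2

w = 10

Square both sides: 3w + 34 = (w - 2)^2.
Expand and rearrange: w^2 - 7w - 30 = 0.
Solving gives w = 10 or w = -3.
Check each candidate in the original equation:
  w = 10: sqrt(64) = 8, while w - 2 = 8 — valid.
  w = -3: sqrt(25) = 5, while w - 2 = -5 — extraneous.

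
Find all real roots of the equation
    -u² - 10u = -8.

u = -10.7446 or u = 0.7446

Rearrange to standard form: -u² - 10u + 8 = 0.
Discriminant: (-10)² − 4·(-1)·8 = 132.
Quadratic formula: u = (10 ± √132) / (-2).
So u = -√(33) - 5 ≈ -10.7446 or u = -5 + √(33) ≈ 0.7446.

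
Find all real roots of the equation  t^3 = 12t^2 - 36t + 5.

t = 0.1459 or t = 5 or t = 6.8541

Rearrange: t^3 - 12t^2 + 36t - 5 = 0.
Possible rational roots are divisors of -5. Testing t = 5 gives 0, so (t - 5) is a factor.
Divide: t^3 - 12t^2 + 36t - 5 = (t - 5)(t^2 - 7t + 1).
Apply the quadratic formula to t^2 - 7t + 1 = 0: t = (7 +/- sqrt(45))/2, i.e. t ~= 6.8541 or t ~= 0.1459.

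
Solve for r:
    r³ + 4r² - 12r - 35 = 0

Possible rational roots are divisors of -35. Testing r = -5 gives 0, so (r + 5) is a factor.
Divide: r³ + 4r² - 12r - 35 = (r + 5)(r² - r - 7).
Apply the quadratic formula to r² - r - 7 = 0: r = (1 ± √29)/2, i.e. r ≈ 3.1926 or r ≈ -2.1926.

r = -5 or r = -2.1926 or r = 3.1926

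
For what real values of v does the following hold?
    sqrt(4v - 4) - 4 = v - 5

v = 1 or v = 5

Isolate the radical: sqrt(4v - 4) = v - 1.
Square both sides: 4v - 4 = (v - 1)^2.
Expand and rearrange: v^2 - 6v + 5 = 0.
Solving gives v = 5 or v = 1.
Check each candidate in the original equation:
  v = 5: sqrt(16) = 4, while v - 1 = 4 — valid.
  v = 1: sqrt(0) = 0, while v - 1 = 0 — valid.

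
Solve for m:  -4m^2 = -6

Rearrange to standard form: -4m^2 + 6 = 0.
Discriminant: (0)^2 - 4*(-4)*6 = 96.
Quadratic formula: m = (0 +/- sqrt(96)) / (-8).
So m = -sqrt(6)/2 ~= -1.2247 or m = sqrt(6)/2 ~= 1.2247.

m = -1.2247 or m = 1.2247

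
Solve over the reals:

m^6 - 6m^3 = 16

m = -1.2599 or m = 2

Let u = m^3. The equation becomes u^2 - 6u - 16 = 0.
Factor: (u - 8)(u + 2) = 0, so u = 8 or u = -2.
m^3 = 8 gives m = 2.
m^3 = -2 gives m = -(2)^(1/3) ~= -1.2599.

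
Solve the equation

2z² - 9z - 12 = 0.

z = -1.076 or z = 5.576

Discriminant: (-9)² − 4·2·(-12) = 177.
Quadratic formula: z = (9 ± √177) / 4.
So z = 9/4 + √(177)/4 ≈ 5.576 or z = 9/4 - √(177)/4 ≈ -1.076.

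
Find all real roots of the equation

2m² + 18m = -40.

Bring every term to one side: 2m² + 18m + 40 = 0.
Factor: 2(m + 4)(m + 5) = 0.
So m = -4 or m = -5.

m = -5 or m = -4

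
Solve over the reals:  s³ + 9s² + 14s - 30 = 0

Possible rational roots are divisors of -30. Testing s = -5 gives 0, so (s + 5) is a factor.
Divide: s³ + 9s² + 14s - 30 = (s + 5)(s² + 4s - 6).
Apply the quadratic formula to s² + 4s - 6 = 0: s = (-4 ± √40)/2, i.e. s ≈ 1.1623 or s ≈ -5.1623.

s = -5.1623 or s = -5 or s = 1.1623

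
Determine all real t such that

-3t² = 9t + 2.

t = -2.7583 or t = -0.2417

Rearrange to standard form: -3t² - 9t - 2 = 0.
Discriminant: (-9)² − 4·(-3)·(-2) = 57.
Quadratic formula: t = (9 ± √57) / (-6).
So t = -3/2 - √(57)/6 ≈ -2.7583 or t = -3/2 + √(57)/6 ≈ -0.2417.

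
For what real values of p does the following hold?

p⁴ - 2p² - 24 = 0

p = -2.4495 or p = 2.4495

Let u = p². The equation becomes u² - 2u - 24 = 0.
Factor: (u - 6)(u + 4) = 0, so u = 6 or u = -4.
p² = 6 gives p = ±√(6) ≈ ±2.4495.
p² = -4 < 0 has no real solution.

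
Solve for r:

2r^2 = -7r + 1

Rearrange to standard form: 2r^2 + 7r - 1 = 0.
Discriminant: (7)^2 - 4*2*(-1) = 57.
Quadratic formula: r = (-7 +/- sqrt(57)) / 4.
So r = -7/4 + sqrt(57)/4 ~= 0.1375 or r = -sqrt(57)/4 - 7/4 ~= -3.6375.

r = -3.6375 or r = 0.1375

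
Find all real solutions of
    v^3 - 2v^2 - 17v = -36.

Rearrange: v^3 - 2v^2 - 17v + 36 = 0.
Possible rational roots are divisors of 36. Testing v = 4 gives 0, so (v - 4) is a factor.
Divide: v^3 - 2v^2 - 17v + 36 = (v - 4)(v^2 + 2v - 9).
Apply the quadratic formula to v^2 + 2v - 9 = 0: v = (-2 +/- sqrt(40))/2, i.e. v ~= 2.1623 or v ~= -4.1623.

v = -4.1623 or v = 2.1623 or v = 4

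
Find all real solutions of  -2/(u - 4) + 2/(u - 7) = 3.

Multiply both sides by (u - 4)(u - 7):
-2(u - 7) + 2(u - 4) = 3(u - 4)(u - 7).
Expand and collect terms: 3u² - 33u + 78 = 0.
By the quadratic formula, u = (33 ± √153) / 6, so u ≈ 7.5616 or u ≈ 3.4384.
Neither value makes a denominator zero (u ≠ 4, u ≠ 7), so both are valid.

u = 3.4384 or u = 7.5616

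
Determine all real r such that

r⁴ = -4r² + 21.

Let u = r². The equation becomes u² + 4u - 21 = 0.
Factor: (u - 3)(u + 7) = 0, so u = 3 or u = -7.
r² = 3 gives r = ±√(3) ≈ ±1.7321.
r² = -7 < 0 has no real solution.

r = -1.7321 or r = 1.7321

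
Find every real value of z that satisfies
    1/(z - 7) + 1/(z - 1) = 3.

z = 1.3149 or z = 7.3518

Multiply both sides by (z - 7)(z - 1):
(z - 1) + (z - 7) = 3(z - 7)(z - 1).
Expand and collect terms: 3z² - 26z + 29 = 0.
By the quadratic formula, z = (26 ± √328) / 6, so z ≈ 7.3518 or z ≈ 1.3149.
Neither value makes a denominator zero (z ≠ 7, z ≠ 1), so both are valid.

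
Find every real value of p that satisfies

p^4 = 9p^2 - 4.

Let u = p^2. The equation becomes u^2 - 9u + 4 = 0.
By the quadratic formula, u = sqrt(65)/2 + 9/2 or u = 9/2 - sqrt(65)/2.
p^2 = sqrt(65)/2 + 9/2 gives p = +/-sqrt(sqrt(65)/2 + 9/2) ~= +/-2.9208.
p^2 = 9/2 - sqrt(65)/2 gives p = +/-sqrt(9/2 - sqrt(65)/2) ~= +/-0.6847.

p = -2.9208 or p = -0.6847 or p = 0.6847 or p = 2.9208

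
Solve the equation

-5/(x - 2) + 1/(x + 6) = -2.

Multiply both sides by (x - 2)(x + 6):
-5(x + 6) + (x - 2) = -2(x - 2)(x + 6).
Expand and collect terms: -2x² - 4x + 56 = 0.
By the quadratic formula, x = (4 ± √464) / -4, so x ≈ -6.3852 or x ≈ 4.3852.
Neither value makes a denominator zero (x ≠ 2, x ≠ -6), so both are valid.

x = -6.3852 or x = 4.3852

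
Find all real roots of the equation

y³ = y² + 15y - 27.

y = -4.1623 or y = 2.1623 or y = 3

Rearrange: y³ - y² - 15y + 27 = 0.
Possible rational roots are divisors of 27. Testing y = 3 gives 0, so (y - 3) is a factor.
Divide: y³ - y² - 15y + 27 = (y - 3)(y² + 2y - 9).
Apply the quadratic formula to y² + 2y - 9 = 0: y = (-2 ± √40)/2, i.e. y ≈ 2.1623 or y ≈ -4.1623.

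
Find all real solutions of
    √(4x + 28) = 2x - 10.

Square both sides: 4x + 28 = (2x - 10)².
Expand and rearrange: 4x² - 44x + 72 = 0.
Solving gives x = 9 or x = 2.
Check each candidate in the original equation:
  x = 9: √(64) = 8, while 2x - 10 = 8 — valid.
  x = 2: √(36) = 6, while 2x - 10 = -6 — extraneous.

x = 9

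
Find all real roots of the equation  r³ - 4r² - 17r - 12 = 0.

r = -1.772 or r = -1 or r = 6.772

Possible rational roots are divisors of -12. Testing r = -1 gives 0, so (r + 1) is a factor.
Divide: r³ - 4r² - 17r - 12 = (r + 1)(r² - 5r - 12).
Apply the quadratic formula to r² - 5r - 12 = 0: r = (5 ± √73)/2, i.e. r ≈ 6.772 or r ≈ -1.772.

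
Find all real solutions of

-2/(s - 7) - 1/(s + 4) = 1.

s = -5.1962 or s = 5.1962

Multiply both sides by (s - 7)(s + 4):
-2(s + 4) - (s - 7) = (s - 7)(s + 4).
Expand and collect terms: s^2 - 27 = 0.
By the quadratic formula, s = (0 +/- sqrt(108)) / 2, so s ~= 5.1962 or s ~= -5.1962.
Neither value makes a denominator zero (s != 7, s != -4), so both are valid.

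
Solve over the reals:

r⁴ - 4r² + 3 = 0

r = -1.7321 or r = -1 or r = 1 or r = 1.7321

Let u = r². The equation becomes u² - 4u + 3 = 0.
Factor: (u - 1)(u - 3) = 0, so u = 1 or u = 3.
r² = 1 gives r = ±1.
r² = 3 gives r = ±√(3) ≈ ±1.7321.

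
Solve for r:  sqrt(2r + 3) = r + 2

r = -1

Square both sides: 2r + 3 = (r + 2)^2.
Expand and rearrange: r^2 + 2r + 1 = 0.
This gives the repeated root r = -1.
Check in the original equation:
  r = -1: sqrt(1) = 1, while r + 2 = 1 — valid.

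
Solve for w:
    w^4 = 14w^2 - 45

Let u = w^2. The equation becomes u^2 - 14u + 45 = 0.
Factor: (u - 5)(u - 9) = 0, so u = 5 or u = 9.
w^2 = 5 gives w = +/-sqrt(5) ~= +/-2.2361.
w^2 = 9 gives w = +/-3.

w = -3 or w = -2.2361 or w = 2.2361 or w = 3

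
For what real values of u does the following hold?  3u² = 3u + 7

u = -1.1073 or u = 2.1073

Rearrange to standard form: 3u² - 3u - 7 = 0.
Discriminant: (-3)² − 4·3·(-7) = 93.
Quadratic formula: u = (3 ± √93) / 6.
So u = 1/2 + √(93)/6 ≈ 2.1073 or u = 1/2 - √(93)/6 ≈ -1.1073.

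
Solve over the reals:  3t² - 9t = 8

t = -0.7174 or t = 3.7174

Rearrange to standard form: 3t² - 9t - 8 = 0.
Discriminant: (-9)² − 4·3·(-8) = 177.
Quadratic formula: t = (9 ± √177) / 6.
So t = 3/2 + √(177)/6 ≈ 3.7174 or t = 3/2 - √(177)/6 ≈ -0.7174.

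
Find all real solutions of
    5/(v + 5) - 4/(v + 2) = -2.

v = -6.7604 or v = -0.7396

Multiply both sides by (v + 5)(v + 2):
5(v + 2) - 4(v + 5) = -2(v + 5)(v + 2).
Expand and collect terms: -2v^2 - 15v - 10 = 0.
By the quadratic formula, v = (15 +/- sqrt(145)) / -4, so v ~= -6.7604 or v ~= -0.7396.
Neither value makes a denominator zero (v != -5, v != -2), so both are valid.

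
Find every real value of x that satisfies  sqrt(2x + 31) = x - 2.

x = 9

Square both sides: 2x + 31 = (x - 2)^2.
Expand and rearrange: x^2 - 6x - 27 = 0.
Solving gives x = 9 or x = -3.
Check each candidate in the original equation:
  x = 9: sqrt(49) = 7, while x - 2 = 7 — valid.
  x = -3: sqrt(25) = 5, while x - 2 = -5 — extraneous.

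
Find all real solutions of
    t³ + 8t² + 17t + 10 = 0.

Possible rational roots are divisors of 10. Testing t = -5 gives 0, so (t + 5) is a factor.
Divide: t³ + 8t² + 17t + 10 = (t + 5)(t² + 3t + 2).
Factor the quadratic: t = -1 or t = -2.

t = -5 or t = -2 or t = -1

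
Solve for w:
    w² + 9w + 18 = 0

w = -6 or w = -3

Factor: (w + 6)(w + 3) = 0.
So w = -6 or w = -3.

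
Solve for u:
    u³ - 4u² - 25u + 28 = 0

u = -4 or u = 1 or u = 7

Possible rational roots are divisors of 28. Testing u = -4 gives 0, so (u + 4) is a factor.
Divide: u³ - 4u² - 25u + 28 = (u + 4)(u² - 8u + 7).
Factor the quadratic: u = 7 or u = 1.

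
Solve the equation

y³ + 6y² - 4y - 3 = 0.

y = -6.5414 or y = -0.4586 or y = 1

Possible rational roots are divisors of -3. Testing y = 1 gives 0, so (y - 1) is a factor.
Divide: y³ + 6y² - 4y - 3 = (y - 1)(y² + 7y + 3).
Apply the quadratic formula to y² + 7y + 3 = 0: y = (-7 ± √37)/2, i.e. y ≈ -0.4586 or y ≈ -6.5414.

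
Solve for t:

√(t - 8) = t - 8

t = 8 or t = 9

Square both sides: t - 8 = (t - 8)².
Expand and rearrange: t² - 17t + 72 = 0.
Solving gives t = 9 or t = 8.
Check each candidate in the original equation:
  t = 9: √(1) = 1, while t - 8 = 1 — valid.
  t = 8: √(0) = 0, while t - 8 = 0 — valid.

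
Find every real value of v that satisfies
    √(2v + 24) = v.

Square both sides: 2v + 24 = (v)².
Expand and rearrange: v² - 2v - 24 = 0.
Solving gives v = 6 or v = -4.
Check each candidate in the original equation:
  v = 6: √(36) = 6, while v = 6 — valid.
  v = -4: √(16) = 4, while v = -4 — extraneous.

v = 6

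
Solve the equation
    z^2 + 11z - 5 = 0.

Discriminant: (11)^2 - 4*1*(-5) = 141.
Quadratic formula: z = (-11 +/- sqrt(141)) / 2.
So z = -11/2 + sqrt(141)/2 ~= 0.4372 or z = -sqrt(141)/2 - 11/2 ~= -11.4372.

z = -11.4372 or z = 0.4372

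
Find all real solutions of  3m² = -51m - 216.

Bring every term to one side: 3m² + 51m + 216 = 0.
Factor: 3(m + 8)(m + 9) = 0.
So m = -8 or m = -9.

m = -9 or m = -8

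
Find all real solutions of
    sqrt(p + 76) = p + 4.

p = 5

Square both sides: p + 76 = (p + 4)^2.
Expand and rearrange: p^2 + 7p - 60 = 0.
Solving gives p = 5 or p = -12.
Check each candidate in the original equation:
  p = 5: sqrt(81) = 9, while p + 4 = 9 — valid.
  p = -12: sqrt(64) = 8, while p + 4 = -8 — extraneous.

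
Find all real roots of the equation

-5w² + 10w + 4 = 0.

w = -0.3416 or w = 2.3416

Discriminant: (10)² − 4·(-5)·4 = 180.
Quadratic formula: w = (-10 ± √180) / (-10).
So w = 1 - 3·√(5)/5 ≈ -0.3416 or w = 1 + 3·√(5)/5 ≈ 2.3416.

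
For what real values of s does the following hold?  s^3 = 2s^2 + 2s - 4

s = -1.4142 or s = 1.4142 or s = 2

Rearrange: s^3 - 2s^2 - 2s + 4 = 0.
Possible rational roots are divisors of 4. Testing s = 2 gives 0, so (s - 2) is a factor.
Divide: s^3 - 2s^2 - 2s + 4 = (s - 2)(s^2 - 2).
Apply the quadratic formula to s^2 - 2 = 0: s = (0 +/- sqrt(8))/2, i.e. s ~= 1.4142 or s ~= -1.4142.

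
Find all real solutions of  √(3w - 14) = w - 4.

Square both sides: 3w - 14 = (w - 4)².
Expand and rearrange: w² - 11w + 30 = 0.
Solving gives w = 6 or w = 5.
Check each candidate in the original equation:
  w = 6: √(4) = 2, while w - 4 = 2 — valid.
  w = 5: √(1) = 1, while w - 4 = 1 — valid.

w = 5 or w = 6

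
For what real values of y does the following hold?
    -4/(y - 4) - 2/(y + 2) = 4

Multiply both sides by (y - 4)(y + 2):
-4(y + 2) - 2(y - 4) = 4(y - 4)(y + 2).
Expand and collect terms: 4y² - 2y - 32 = 0.
By the quadratic formula, y = (2 ± √516) / 8, so y ≈ 3.0895 or y ≈ -2.5895.
Neither value makes a denominator zero (y ≠ 4, y ≠ -2), so both are valid.

y = -2.5895 or y = 3.0895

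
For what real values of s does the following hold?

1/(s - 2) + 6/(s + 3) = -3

s = -5.0985 or s = 1.7652

Multiply both sides by (s - 2)(s + 3):
(s + 3) + 6(s - 2) = -3(s - 2)(s + 3).
Expand and collect terms: -3s^2 - 10s + 27 = 0.
By the quadratic formula, s = (10 +/- sqrt(424)) / -6, so s ~= -5.0985 or s ~= 1.7652.
Neither value makes a denominator zero (s != 2, s != -3), so both are valid.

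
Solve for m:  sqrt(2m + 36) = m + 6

m = 0

Square both sides: 2m + 36 = (m + 6)^2.
Expand and rearrange: m^2 + 10m = 0.
Solving gives m = 0 or m = -10.
Check each candidate in the original equation:
  m = 0: sqrt(36) = 6, while m + 6 = 6 — valid.
  m = -10: sqrt(16) = 4, while m + 6 = -4 — extraneous.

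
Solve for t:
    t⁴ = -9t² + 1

t = -0.3313 or t = 0.3313

Let u = t². The equation becomes u² + 9u - 1 = 0.
By the quadratic formula, u = -9/2 + √(85)/2 or u = -√(85)/2 - 9/2.
t² = -9/2 + √(85)/2 gives t = ±√(-9/2 + √(85)/2) ≈ ±0.3313.
t² = -√(85)/2 - 9/2 < 0 has no real solution.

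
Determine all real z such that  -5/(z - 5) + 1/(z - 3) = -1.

Multiply both sides by (z - 5)(z - 3):
-5(z - 3) + (z - 5) = -(z - 5)(z - 3).
Expand and collect terms: -z^2 + 12z - 25 = 0.
By the quadratic formula, z = (-12 +/- sqrt(44)) / -2, so z ~= 2.6834 or z ~= 9.3166.
Neither value makes a denominator zero (z != 5, z != 3), so both are valid.

z = 2.6834 or z = 9.3166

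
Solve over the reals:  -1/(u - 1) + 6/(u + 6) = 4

u = -4.4276 or u = 0.6776

Multiply both sides by (u - 1)(u + 6):
-(u + 6) + 6(u - 1) = 4(u - 1)(u + 6).
Expand and collect terms: 4u² + 15u - 12 = 0.
By the quadratic formula, u = (-15 ± √417) / 8, so u ≈ 0.6776 or u ≈ -4.4276.
Neither value makes a denominator zero (u ≠ 1, u ≠ -6), so both are valid.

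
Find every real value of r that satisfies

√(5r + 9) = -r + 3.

r = 0

Square both sides: 5r + 9 = (-r + 3)².
Expand and rearrange: r² - 11r = 0.
Solving gives r = 11 or r = 0.
Check each candidate in the original equation:
  r = 11: √(64) = 8, while -r + 3 = -8 — extraneous.
  r = 0: √(9) = 3, while -r + 3 = 3 — valid.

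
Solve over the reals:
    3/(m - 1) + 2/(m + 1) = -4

m = -1.693 or m = 0.443

Multiply both sides by (m - 1)(m + 1):
3(m + 1) + 2(m - 1) = -4(m - 1)(m + 1).
Expand and collect terms: -4m² - 5m + 3 = 0.
By the quadratic formula, m = (5 ± √73) / -8, so m ≈ -1.693 or m ≈ 0.443.
Neither value makes a denominator zero (m ≠ 1, m ≠ -1), so both are valid.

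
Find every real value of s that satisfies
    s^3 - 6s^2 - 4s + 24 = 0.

s = -2 or s = 2 or s = 6

Possible rational roots are divisors of 24. Testing s = -2 gives 0, so (s + 2) is a factor.
Divide: s^3 - 6s^2 - 4s + 24 = (s + 2)(s^2 - 8s + 12).
Factor the quadratic: s = 6 or s = 2.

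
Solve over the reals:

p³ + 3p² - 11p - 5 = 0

Possible rational roots are divisors of -5. Testing p = -5 gives 0, so (p + 5) is a factor.
Divide: p³ + 3p² - 11p - 5 = (p + 5)(p² - 2p - 1).
Apply the quadratic formula to p² - 2p - 1 = 0: p = (2 ± √8)/2, i.e. p ≈ 2.4142 or p ≈ -0.4142.

p = -5 or p = -0.4142 or p = 2.4142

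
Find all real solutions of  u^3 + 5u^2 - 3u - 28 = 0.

u = -4 or u = -3.1926 or u = 2.1926

Possible rational roots are divisors of -28. Testing u = -4 gives 0, so (u + 4) is a factor.
Divide: u^3 + 5u^2 - 3u - 28 = (u + 4)(u^2 + u - 7).
Apply the quadratic formula to u^2 + u - 7 = 0: u = (-1 +/- sqrt(29))/2, i.e. u ~= 2.1926 or u ~= -3.1926.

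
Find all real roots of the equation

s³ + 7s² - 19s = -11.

s = -9.1962 or s = 1 or s = 1.1962

Rearrange: s³ + 7s² - 19s + 11 = 0.
Possible rational roots are divisors of 11. Testing s = 1 gives 0, so (s - 1) is a factor.
Divide: s³ + 7s² - 19s + 11 = (s - 1)(s² + 8s - 11).
Apply the quadratic formula to s² + 8s - 11 = 0: s = (-8 ± √108)/2, i.e. s ≈ 1.1962 or s ≈ -9.1962.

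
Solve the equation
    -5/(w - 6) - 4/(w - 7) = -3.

w = 6.4725 or w = 9.5275

Multiply both sides by (w - 6)(w - 7):
-5(w - 7) - 4(w - 6) = -3(w - 6)(w - 7).
Expand and collect terms: -3w^2 + 48w - 185 = 0.
By the quadratic formula, w = (-48 +/- sqrt(84)) / -6, so w ~= 6.4725 or w ~= 9.5275.
Neither value makes a denominator zero (w != 6, w != 7), so both are valid.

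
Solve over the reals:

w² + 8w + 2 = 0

Discriminant: (8)² − 4·1·2 = 56.
Quadratic formula: w = (-8 ± √56) / 2.
So w = -4 + √(14) ≈ -0.2583 or w = -4 - √(14) ≈ -7.7417.

w = -7.7417 or w = -0.2583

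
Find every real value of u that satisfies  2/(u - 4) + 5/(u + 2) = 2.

Multiply both sides by (u - 4)(u + 2):
2(u + 2) + 5(u - 4) = 2(u - 4)(u + 2).
Expand and collect terms: 2u² - 11u = 0.
Factor or apply the quadratic formula: u = 5.5 or u = 0.
Neither value makes a denominator zero (u ≠ 4, u ≠ -2), so both are valid.

u = 0 or u = 5.5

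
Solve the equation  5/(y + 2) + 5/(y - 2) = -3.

y = -4.2701 or y = 0.9367

Multiply both sides by (y + 2)(y - 2):
5(y - 2) + 5(y + 2) = -3(y + 2)(y - 2).
Expand and collect terms: -3y² - 10y + 12 = 0.
By the quadratic formula, y = (10 ± √244) / -6, so y ≈ -4.2701 or y ≈ 0.9367.
Neither value makes a denominator zero (y ≠ -2, y ≠ 2), so both are valid.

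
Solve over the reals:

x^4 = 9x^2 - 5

x = -2.8992 or x = -0.7713 or x = 0.7713 or x = 2.8992

Let u = x^2. The equation becomes u^2 - 9u + 5 = 0.
By the quadratic formula, u = sqrt(61)/2 + 9/2 or u = 9/2 - sqrt(61)/2.
x^2 = sqrt(61)/2 + 9/2 gives x = +/-sqrt(sqrt(61)/2 + 9/2) ~= +/-2.8992.
x^2 = 9/2 - sqrt(61)/2 gives x = +/-sqrt(9/2 - sqrt(61)/2) ~= +/-0.7713.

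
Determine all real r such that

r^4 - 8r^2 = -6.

Let u = r^2. The equation becomes u^2 - 8u + 6 = 0.
By the quadratic formula, u = sqrt(10) + 4 or u = 4 - sqrt(10).
r^2 = sqrt(10) + 4 gives r = +/-sqrt(sqrt(10) + 4) ~= +/-2.6762.
r^2 = 4 - sqrt(10) gives r = +/-sqrt(4 - sqrt(10)) ~= +/-0.9153.

r = -2.6762 or r = -0.9153 or r = 0.9153 or r = 2.6762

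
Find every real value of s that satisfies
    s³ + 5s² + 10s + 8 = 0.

Possible rational roots are divisors of 8. Testing s = -2 gives 0, so (s + 2) is a factor.
Divide: s³ + 5s² + 10s + 8 = (s + 2)(s² + 3s + 4).
The quadratic s² + 3s + 4 has discriminant -7 < 0, so no further real roots.

s = -2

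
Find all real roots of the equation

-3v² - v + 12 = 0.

v = -2.1736 or v = 1.8403

Discriminant: (-1)² − 4·(-3)·12 = 145.
Quadratic formula: v = (1 ± √145) / (-6).
So v = -√(145)/6 - 1/6 ≈ -2.1736 or v = -1/6 + √(145)/6 ≈ 1.8403.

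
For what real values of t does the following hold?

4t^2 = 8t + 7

Rearrange to standard form: 4t^2 - 8t - 7 = 0.
Discriminant: (-8)^2 - 4*4*(-7) = 176.
Quadratic formula: t = (8 +/- sqrt(176)) / 8.
So t = 1 + sqrt(11)/2 ~= 2.6583 or t = 1 - sqrt(11)/2 ~= -0.6583.

t = -0.6583 or t = 2.6583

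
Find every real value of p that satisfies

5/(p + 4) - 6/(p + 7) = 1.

Multiply both sides by (p + 4)(p + 7):
5(p + 7) - 6(p + 4) = (p + 4)(p + 7).
Expand and collect terms: p² + 12p + 17 = 0.
By the quadratic formula, p = (-12 ± √76) / 2, so p ≈ -1.6411 or p ≈ -10.3589.
Neither value makes a denominator zero (p ≠ -4, p ≠ -7), so both are valid.

p = -10.3589 or p = -1.6411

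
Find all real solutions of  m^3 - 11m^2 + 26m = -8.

m = -0.2749 or m = 4 or m = 7.2749

Rearrange: m^3 - 11m^2 + 26m + 8 = 0.
Possible rational roots are divisors of 8. Testing m = 4 gives 0, so (m - 4) is a factor.
Divide: m^3 - 11m^2 + 26m + 8 = (m - 4)(m^2 - 7m - 2).
Apply the quadratic formula to m^2 - 7m - 2 = 0: m = (7 +/- sqrt(57))/2, i.e. m ~= 7.2749 or m ~= -0.2749.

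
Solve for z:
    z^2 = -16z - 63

Bring every term to one side: z^2 + 16z + 63 = 0.
Factor: (z + 9)(z + 7) = 0.
So z = -9 or z = -7.

z = -9 or z = -7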